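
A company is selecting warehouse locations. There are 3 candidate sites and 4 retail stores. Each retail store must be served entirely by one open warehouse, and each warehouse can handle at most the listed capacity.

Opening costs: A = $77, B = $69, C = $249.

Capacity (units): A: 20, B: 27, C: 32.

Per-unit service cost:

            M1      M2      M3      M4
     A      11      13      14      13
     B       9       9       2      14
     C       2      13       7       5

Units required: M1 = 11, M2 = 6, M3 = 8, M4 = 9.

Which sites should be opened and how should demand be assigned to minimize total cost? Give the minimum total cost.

Minimum total cost: 432

Open {A, B}: M1→B 9·11=99, M2→B 9·6=54, M3→B 2·8=16, M4→A 13·9=117.
Loads: A carries 9/20, B carries 25/27. Service 286; fixed 146; total 432.
Next best feasible plan costs 454.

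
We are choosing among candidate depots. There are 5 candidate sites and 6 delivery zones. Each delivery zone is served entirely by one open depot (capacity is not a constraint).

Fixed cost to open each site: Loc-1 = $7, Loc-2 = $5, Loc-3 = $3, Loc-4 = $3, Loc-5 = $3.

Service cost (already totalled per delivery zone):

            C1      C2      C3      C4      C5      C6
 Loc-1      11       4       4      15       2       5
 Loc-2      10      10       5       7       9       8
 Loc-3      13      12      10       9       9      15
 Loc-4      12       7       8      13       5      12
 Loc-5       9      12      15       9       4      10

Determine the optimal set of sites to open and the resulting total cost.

For any fixed open set, each delivery zone goes to its cheapest open site; total = fixed + service.
{Loc-1, Loc-5}: C1→Loc-5 9, C2→Loc-1 4, C3→Loc-1 4, C4→Loc-5 9, C5→Loc-1 2, C6→Loc-1 5. Service 33; fixed 10; total 43.
{Loc-1, Loc-2}: C1→Loc-2 10, C2→Loc-1 4, C3→Loc-1 4, C4→Loc-2 7, C5→Loc-1 2, C6→Loc-1 5. Service 32; fixed 12; total 44.
{Loc-1, Loc-3}: C1→Loc-1 11, C2→Loc-1 4, C3→Loc-1 4, C4→Loc-3 9, C5→Loc-1 2, C6→Loc-1 5. Service 35; fixed 10; total 45.
{Loc-1, Loc-2, Loc-3, Loc-4, Loc-5}: service 31 + fixed 21 = 52
No other subset beats 43.

Open Loc-1 and Loc-5; minimum total cost 43.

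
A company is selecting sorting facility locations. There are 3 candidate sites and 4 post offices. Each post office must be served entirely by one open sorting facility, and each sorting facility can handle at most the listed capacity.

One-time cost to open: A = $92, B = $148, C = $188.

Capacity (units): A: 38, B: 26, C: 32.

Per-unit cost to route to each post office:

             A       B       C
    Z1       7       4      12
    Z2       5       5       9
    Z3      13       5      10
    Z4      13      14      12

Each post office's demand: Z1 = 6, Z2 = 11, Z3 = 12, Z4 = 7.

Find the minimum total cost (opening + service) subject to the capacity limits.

Minimum total cost: 436

Open {A}: Z1→A 7·6=42, Z2→A 5·11=55, Z3→A 13·12=156, Z4→A 13·7=91.
Loads: A carries 36/38. Service 344; fixed 92; total 436.
Next best feasible plan costs 470.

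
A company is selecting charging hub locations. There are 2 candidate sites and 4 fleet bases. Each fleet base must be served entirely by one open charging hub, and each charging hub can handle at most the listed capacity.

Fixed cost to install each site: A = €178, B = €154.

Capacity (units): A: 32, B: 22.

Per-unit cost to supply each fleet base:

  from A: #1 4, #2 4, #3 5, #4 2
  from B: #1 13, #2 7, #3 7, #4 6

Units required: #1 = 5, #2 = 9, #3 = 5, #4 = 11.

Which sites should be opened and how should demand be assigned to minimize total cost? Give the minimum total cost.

Open {A}: #1→A 4·5=20, #2→A 4·9=36, #3→A 5·5=25, #4→A 2·11=22.
Loads: A carries 30/32. Service 103; fixed 178; total 281.
Next best feasible plan costs 435.

Minimum total cost: 281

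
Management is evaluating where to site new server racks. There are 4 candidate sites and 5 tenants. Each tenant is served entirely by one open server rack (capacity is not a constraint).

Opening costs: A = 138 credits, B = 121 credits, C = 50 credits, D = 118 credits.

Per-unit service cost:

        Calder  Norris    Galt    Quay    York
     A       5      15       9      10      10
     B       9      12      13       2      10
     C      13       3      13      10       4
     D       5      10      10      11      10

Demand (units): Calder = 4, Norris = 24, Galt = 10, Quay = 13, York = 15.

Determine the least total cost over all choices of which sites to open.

Minimum total cost: 494

For any fixed open set, each tenant goes to its cheapest open site; total = fixed + service.
{C}: Calder→C 13·4=52, Norris→C 3·24=72, Galt→C 13·10=130, Quay→C 10·13=130, York→C 4·15=60. Service 444; fixed 50; total 494.
{B, C}: service 324 + fixed 171 = 495
{C, D}: Calder→D 5·4=20, Norris→C 3·24=72, Galt→D 10·10=100, Quay→C 10·13=130, York→C 4·15=60. Service 382; fixed 168; total 550.
{A, B, C, D}: service 268 + fixed 427 = 695
No other subset beats 494.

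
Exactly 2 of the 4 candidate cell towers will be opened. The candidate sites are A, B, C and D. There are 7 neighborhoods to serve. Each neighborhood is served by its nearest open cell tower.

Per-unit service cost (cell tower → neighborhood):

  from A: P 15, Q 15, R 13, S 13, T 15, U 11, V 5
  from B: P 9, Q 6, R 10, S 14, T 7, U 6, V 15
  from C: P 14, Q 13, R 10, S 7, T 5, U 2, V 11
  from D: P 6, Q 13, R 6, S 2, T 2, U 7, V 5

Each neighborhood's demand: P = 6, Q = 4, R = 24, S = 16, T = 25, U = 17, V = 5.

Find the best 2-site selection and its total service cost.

Choose C and D; total service cost 373.

With exactly 2 open, each neighborhood uses its cheapest among the chosen.
{C, D}: P→D 6·6=36, Q→C 13·4=52, R→D 6·24=144, S→D 2·16=32, T→D 2·25=50, U→C 2·17=34, V→D 5·5=25. Service cost 373.
{B, D}: service cost 413
{A, D}: service cost 458
Among all 6 size-2 choices, {C, D} is lowest.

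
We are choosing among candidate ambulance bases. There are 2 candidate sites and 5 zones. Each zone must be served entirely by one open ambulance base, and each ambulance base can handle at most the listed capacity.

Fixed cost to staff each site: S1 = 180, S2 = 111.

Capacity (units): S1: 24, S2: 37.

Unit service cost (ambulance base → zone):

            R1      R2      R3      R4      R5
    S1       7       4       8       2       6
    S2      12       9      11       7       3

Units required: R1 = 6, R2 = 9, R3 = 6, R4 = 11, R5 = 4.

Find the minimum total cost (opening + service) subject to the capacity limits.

Minimum total cost: 419

Open {S2}: R1→S2 12·6=72, R2→S2 9·9=81, R3→S2 11·6=66, R4→S2 7·11=77, R5→S2 3·4=12.
Loads: S2 carries 36/37. Service 308; fixed 111; total 419.
Next best feasible plan costs 496.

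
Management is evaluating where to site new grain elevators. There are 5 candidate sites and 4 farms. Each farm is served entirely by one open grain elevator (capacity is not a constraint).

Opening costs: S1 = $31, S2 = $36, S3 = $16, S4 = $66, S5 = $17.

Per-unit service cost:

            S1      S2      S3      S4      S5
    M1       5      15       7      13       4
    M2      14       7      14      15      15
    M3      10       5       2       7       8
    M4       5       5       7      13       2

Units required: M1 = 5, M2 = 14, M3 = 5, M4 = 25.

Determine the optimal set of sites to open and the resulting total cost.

For any fixed open set, each farm goes to its cheapest open site; total = fixed + service.
{S2, S5}: M1→S5 4·5=20, M2→S2 7·14=98, M3→S2 5·5=25, M4→S5 2·25=50. Service 193; fixed 53; total 246.
{S2, S3, S5}: service 178 + fixed 69 = 247
{S1, S2, S5}: service 193 + fixed 84 = 277
{S1, S2, S3, S4, S5}: service 178 + fixed 166 = 344
No other subset beats 246.

Open S2 and S5; minimum total cost 246.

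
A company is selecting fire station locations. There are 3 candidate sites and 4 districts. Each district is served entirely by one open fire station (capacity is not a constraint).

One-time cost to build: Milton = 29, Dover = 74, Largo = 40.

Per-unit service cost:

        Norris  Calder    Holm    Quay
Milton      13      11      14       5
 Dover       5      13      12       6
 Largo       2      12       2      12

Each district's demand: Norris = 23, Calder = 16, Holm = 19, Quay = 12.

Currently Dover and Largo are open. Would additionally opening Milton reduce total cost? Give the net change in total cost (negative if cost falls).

No — net change +1 (cost rises by 1).

Current service cost with {Dover, Largo}: 348.
Adding Milton: each district re-picks its cheapest; new service cost 320, saving 28.
Extra fixed cost: 29. Net change = 29 − 28 = 1.
(Totals: 462 → 463.)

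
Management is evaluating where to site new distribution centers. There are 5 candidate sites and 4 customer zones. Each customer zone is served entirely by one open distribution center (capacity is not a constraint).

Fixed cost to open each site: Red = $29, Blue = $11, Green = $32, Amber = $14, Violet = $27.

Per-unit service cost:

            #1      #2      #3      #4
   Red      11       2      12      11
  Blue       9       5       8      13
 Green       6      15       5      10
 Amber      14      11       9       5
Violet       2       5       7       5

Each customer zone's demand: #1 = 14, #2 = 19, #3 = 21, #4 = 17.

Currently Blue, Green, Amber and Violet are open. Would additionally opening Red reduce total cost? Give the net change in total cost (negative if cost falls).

Current service cost with {Blue, Green, Amber, Violet}: 313.
Adding Red: each customer zone re-picks its cheapest; new service cost 256, saving 57.
Extra fixed cost: 29. Net change = 29 − 57 = -28.
(Totals: 397 → 369.)

Yes — net change −28 (cost falls by 28).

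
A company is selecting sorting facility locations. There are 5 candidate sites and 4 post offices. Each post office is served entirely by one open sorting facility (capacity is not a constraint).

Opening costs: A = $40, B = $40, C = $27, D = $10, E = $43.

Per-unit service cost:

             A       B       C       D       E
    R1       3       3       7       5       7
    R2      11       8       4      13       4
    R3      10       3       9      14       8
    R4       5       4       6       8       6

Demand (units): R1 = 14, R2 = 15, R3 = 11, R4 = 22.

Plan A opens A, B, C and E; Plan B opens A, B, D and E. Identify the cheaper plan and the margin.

Plan A: {A, B, C, E}: R1→A 3·14=42, R2→C 4·15=60, R3→B 3·11=33, R4→B 4·22=88. Service 223; fixed 150; total 373.
Plan B: {A, B, D, E}: R1→A 3·14=42, R2→E 4·15=60, R3→B 3·11=33, R4→B 4·22=88. Service 223; fixed 133; total 356.
Difference: |373 − 356| = 17.

Plan B is cheaper by 17.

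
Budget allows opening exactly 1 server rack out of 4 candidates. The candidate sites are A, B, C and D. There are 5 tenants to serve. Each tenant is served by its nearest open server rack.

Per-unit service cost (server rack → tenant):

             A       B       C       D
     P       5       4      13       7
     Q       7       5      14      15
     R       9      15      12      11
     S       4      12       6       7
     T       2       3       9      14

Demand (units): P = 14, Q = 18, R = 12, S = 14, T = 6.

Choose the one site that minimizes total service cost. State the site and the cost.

With exactly 1 open, each tenant uses its cheapest among the chosen.
{A}: P→A 5·14=70, Q→A 7·18=126, R→A 9·12=108, S→A 4·14=56, T→A 2·6=12. Service cost 372.
{B}: service cost 512
{D}: service cost 682
Among all 4 size-1 choices, {A} is lowest.

Choose A only; total service cost 372.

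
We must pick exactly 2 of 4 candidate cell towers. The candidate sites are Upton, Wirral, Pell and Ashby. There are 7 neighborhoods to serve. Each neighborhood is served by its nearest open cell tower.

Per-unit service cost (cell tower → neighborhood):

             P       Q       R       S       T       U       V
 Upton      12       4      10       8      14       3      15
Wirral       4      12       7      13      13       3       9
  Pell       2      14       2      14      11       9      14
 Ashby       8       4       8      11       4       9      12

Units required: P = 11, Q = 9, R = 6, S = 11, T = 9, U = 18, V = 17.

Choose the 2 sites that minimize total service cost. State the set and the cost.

Choose Wirral and Ashby; total service cost 486.

With exactly 2 open, each neighborhood uses its cheapest among the chosen.
{Wirral, Ashby}: P→Wirral 4·11=44, Q→Ashby 4·9=36, R→Wirral 7·6=42, S→Ashby 11·11=121, T→Ashby 4·9=36, U→Wirral 3·18=54, V→Wirral 9·17=153. Service cost 486.
{Upton, Wirral}: service cost 534
{Upton, Pell}: service cost 549
Among all 6 size-2 choices, {Wirral, Ashby} is lowest.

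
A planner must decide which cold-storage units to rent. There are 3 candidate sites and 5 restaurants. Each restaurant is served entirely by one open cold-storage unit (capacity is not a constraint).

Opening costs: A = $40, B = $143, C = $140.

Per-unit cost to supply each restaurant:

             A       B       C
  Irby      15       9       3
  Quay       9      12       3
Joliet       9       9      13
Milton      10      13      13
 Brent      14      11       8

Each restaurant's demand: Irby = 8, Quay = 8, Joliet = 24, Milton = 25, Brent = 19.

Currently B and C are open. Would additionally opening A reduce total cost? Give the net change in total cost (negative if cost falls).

Yes — net change −35 (cost falls by 35).

Current service cost with {B, C}: 741.
Adding A: each restaurant re-picks its cheapest; new service cost 666, saving 75.
Extra fixed cost: 40. Net change = 40 − 75 = -35.
(Totals: 1024 → 989.)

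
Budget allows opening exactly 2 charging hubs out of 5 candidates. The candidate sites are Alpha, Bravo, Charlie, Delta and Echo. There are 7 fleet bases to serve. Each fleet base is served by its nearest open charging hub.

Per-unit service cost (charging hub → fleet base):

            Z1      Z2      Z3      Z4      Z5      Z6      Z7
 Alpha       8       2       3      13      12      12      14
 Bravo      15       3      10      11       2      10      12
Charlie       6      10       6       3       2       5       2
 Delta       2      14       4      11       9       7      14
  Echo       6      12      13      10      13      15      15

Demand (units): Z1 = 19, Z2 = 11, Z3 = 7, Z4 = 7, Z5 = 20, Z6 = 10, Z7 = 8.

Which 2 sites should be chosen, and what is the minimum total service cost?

With exactly 2 open, each fleet base uses its cheapest among the chosen.
{Alpha, Charlie}: Z1→Charlie 6·19=114, Z2→Alpha 2·11=22, Z3→Alpha 3·7=21, Z4→Charlie 3·7=21, Z5→Charlie 2·20=40, Z6→Charlie 5·10=50, Z7→Charlie 2·8=16. Service cost 284.
{Charlie, Delta}: service cost 303
{Bravo, Charlie}: service cost 316
Among all 10 size-2 choices, {Alpha, Charlie} is lowest.

Choose Alpha and Charlie; total service cost 284.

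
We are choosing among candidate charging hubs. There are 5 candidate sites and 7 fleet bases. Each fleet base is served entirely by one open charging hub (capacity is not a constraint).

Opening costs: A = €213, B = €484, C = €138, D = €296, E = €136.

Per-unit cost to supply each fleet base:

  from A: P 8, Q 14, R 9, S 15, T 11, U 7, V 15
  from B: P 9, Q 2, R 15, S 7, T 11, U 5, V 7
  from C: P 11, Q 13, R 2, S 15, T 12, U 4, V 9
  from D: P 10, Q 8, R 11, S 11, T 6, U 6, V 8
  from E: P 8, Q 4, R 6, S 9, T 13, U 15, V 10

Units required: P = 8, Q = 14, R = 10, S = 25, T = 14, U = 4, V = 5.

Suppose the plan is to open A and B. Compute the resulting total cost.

Each fleet base is assigned to its cheapest site among the open ones.
{A, B}: P→A 8·8=64, Q→B 2·14=28, R→A 9·10=90, S→B 7·25=175, T→A 11·14=154, U→B 5·4=20, V→B 7·5=35. Service 566; fixed 697; total 1263.

Total cost: 1263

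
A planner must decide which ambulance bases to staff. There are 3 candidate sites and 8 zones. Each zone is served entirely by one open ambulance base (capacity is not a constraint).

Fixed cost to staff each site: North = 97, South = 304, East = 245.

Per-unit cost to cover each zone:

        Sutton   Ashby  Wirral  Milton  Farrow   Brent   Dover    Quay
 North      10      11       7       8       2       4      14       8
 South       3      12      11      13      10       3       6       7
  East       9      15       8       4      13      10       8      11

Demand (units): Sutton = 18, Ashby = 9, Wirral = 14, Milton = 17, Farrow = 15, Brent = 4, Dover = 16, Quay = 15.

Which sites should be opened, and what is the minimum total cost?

Open North only; minimum total cost 1000.

For any fixed open set, each zone goes to its cheapest open site; total = fixed + service.
{North}: Sutton→North 10·18=180, Ashby→North 11·9=99, Wirral→North 7·14=98, Milton→North 8·17=136, Farrow→North 2·15=30, Brent→North 4·4=16, Dover→North 14·16=224, Quay→North 8·15=120. Service 903; fixed 97; total 1000.
{North, South}: Sutton→South 3·18=54, Ashby→North 11·9=99, Wirral→North 7·14=98, Milton→North 8·17=136, Farrow→North 2·15=30, Brent→South 3·4=12, Dover→South 6·16=96, Quay→South 7·15=105. Service 630; fixed 401; total 1031.
{North, East}: service 721 + fixed 342 = 1063
{North, South, East}: service 562 + fixed 646 = 1208
No other subset beats 1000.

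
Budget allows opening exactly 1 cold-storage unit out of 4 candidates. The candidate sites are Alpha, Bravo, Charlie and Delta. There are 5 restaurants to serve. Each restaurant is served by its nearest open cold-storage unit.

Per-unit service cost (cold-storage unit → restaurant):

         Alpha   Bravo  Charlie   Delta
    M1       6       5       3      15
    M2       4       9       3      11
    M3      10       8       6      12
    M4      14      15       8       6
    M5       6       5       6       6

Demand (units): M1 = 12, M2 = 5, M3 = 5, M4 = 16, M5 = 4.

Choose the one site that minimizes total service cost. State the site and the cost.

Choose Charlie only; total service cost 233.

With exactly 1 open, each restaurant uses its cheapest among the chosen.
{Charlie}: M1→Charlie 3·12=36, M2→Charlie 3·5=15, M3→Charlie 6·5=30, M4→Charlie 8·16=128, M5→Charlie 6·4=24. Service cost 233.
{Alpha}: service cost 390
{Bravo}: service cost 405
Among all 4 size-1 choices, {Charlie} is lowest.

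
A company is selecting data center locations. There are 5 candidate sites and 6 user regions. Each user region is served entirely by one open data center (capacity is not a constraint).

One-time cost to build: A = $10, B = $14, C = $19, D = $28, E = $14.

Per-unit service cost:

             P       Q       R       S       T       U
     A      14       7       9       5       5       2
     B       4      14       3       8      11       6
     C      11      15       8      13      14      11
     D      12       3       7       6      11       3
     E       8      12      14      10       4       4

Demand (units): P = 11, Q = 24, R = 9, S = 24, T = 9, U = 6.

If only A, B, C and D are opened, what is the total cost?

Total cost: 391

Each user region is assigned to its cheapest site among the open ones.
{A, B, C, D}: P→B 4·11=44, Q→D 3·24=72, R→B 3·9=27, S→A 5·24=120, T→A 5·9=45, U→A 2·6=12. Service 320; fixed 71; total 391.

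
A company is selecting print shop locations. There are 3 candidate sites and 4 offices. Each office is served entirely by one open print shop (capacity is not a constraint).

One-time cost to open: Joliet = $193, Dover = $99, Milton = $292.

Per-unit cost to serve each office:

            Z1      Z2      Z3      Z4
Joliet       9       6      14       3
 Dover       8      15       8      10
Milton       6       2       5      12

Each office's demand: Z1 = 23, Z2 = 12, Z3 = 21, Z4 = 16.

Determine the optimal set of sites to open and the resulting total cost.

Open Milton only; minimum total cost 751.

For any fixed open set, each office goes to its cheapest open site; total = fixed + service.
{Milton}: Z1→Milton 6·23=138, Z2→Milton 2·12=24, Z3→Milton 5·21=105, Z4→Milton 12·16=192. Service 459; fixed 292; total 751.
{Joliet, Dover}: service 472 + fixed 292 = 764
{Dover}: Z1→Dover 8·23=184, Z2→Dover 15·12=180, Z3→Dover 8·21=168, Z4→Dover 10·16=160. Service 692; fixed 99; total 791.
{Joliet, Dover, Milton}: service 315 + fixed 584 = 899
No other subset beats 751.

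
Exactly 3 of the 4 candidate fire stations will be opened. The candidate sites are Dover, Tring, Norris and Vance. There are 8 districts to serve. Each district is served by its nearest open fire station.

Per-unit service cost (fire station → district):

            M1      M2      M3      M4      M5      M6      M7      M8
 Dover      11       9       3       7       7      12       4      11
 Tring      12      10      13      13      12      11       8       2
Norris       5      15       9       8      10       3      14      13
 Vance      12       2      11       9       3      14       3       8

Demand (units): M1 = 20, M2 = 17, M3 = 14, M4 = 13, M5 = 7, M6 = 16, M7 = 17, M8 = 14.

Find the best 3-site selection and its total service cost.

Choose Dover, Norris and Vance; total service cost 499.

With exactly 3 open, each district uses its cheapest among the chosen.
{Dover, Norris, Vance}: M1→Norris 5·20=100, M2→Vance 2·17=34, M3→Dover 3·14=42, M4→Dover 7·13=91, M5→Vance 3·7=21, M6→Norris 3·16=48, M7→Vance 3·17=51, M8→Vance 8·14=112. Service cost 499.
{Tring, Norris, Vance}: service cost 512
{Dover, Tring, Norris}: service cost 579
Among all 4 size-3 choices, {Dover, Norris, Vance} is lowest.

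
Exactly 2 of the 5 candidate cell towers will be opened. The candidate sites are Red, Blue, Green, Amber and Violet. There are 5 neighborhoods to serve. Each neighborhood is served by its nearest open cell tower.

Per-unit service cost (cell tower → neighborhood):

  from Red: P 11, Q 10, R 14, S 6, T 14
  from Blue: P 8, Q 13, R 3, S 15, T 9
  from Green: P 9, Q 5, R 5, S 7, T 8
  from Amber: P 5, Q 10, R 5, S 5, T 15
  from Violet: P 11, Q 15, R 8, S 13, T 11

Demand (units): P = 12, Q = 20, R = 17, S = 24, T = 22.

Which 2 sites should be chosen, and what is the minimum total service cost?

With exactly 2 open, each neighborhood uses its cheapest among the chosen.
{Green, Amber}: P→Amber 5·12=60, Q→Green 5·20=100, R→Green 5·17=85, S→Amber 5·24=120, T→Green 8·22=176. Service cost 541.
{Blue, Green}: service cost 591
{Red, Green}: service cost 613
Among all 10 size-2 choices, {Green, Amber} is lowest.

Choose Green and Amber; total service cost 541.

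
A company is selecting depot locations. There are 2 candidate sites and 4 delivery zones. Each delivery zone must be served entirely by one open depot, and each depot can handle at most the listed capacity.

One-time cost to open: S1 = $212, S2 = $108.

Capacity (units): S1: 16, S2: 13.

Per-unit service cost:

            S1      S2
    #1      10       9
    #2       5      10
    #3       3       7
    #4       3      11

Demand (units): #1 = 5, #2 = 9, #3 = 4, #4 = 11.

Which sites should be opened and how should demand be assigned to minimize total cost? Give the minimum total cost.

Minimum total cost: 521

Open {S1, S2}: #1→S1 10·5=50, #2→S2 10·9=90, #3→S2 7·4=28, #4→S1 3·11=33.
Loads: S1 carries 16/16, S2 carries 13/13. Service 201; fixed 320; total 521.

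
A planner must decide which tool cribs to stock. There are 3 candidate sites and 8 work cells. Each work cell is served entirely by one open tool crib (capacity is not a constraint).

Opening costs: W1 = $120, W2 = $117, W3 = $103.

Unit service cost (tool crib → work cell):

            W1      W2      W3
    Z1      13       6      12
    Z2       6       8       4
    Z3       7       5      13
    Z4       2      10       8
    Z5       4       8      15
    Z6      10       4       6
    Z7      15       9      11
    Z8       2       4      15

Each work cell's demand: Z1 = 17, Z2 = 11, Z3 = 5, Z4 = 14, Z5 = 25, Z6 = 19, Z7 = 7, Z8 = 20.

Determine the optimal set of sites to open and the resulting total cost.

Open W1 and W2; minimum total cost 737.

For any fixed open set, each work cell goes to its cheapest open site; total = fixed + service.
{W1, W2}: Z1→W2 6·17=102, Z2→W1 6·11=66, Z3→W2 5·5=25, Z4→W1 2·14=28, Z5→W1 4·25=100, Z6→W2 4·19=76, Z7→W2 9·7=63, Z8→W1 2·20=40. Service 500; fixed 237; total 737.
{W1, W2, W3}: service 478 + fixed 340 = 818
{W1, W3}: service 642 + fixed 223 = 865
{W3}: Z1→W3 12·17=204, Z2→W3 4·11=44, Z3→W3 13·5=65, Z4→W3 8·14=112, Z5→W3 15·25=375, Z6→W3 6·19=114, Z7→W3 11·7=77, Z8→W3 15·20=300. Service 1291; fixed 103; total 1394.
No other subset beats 737.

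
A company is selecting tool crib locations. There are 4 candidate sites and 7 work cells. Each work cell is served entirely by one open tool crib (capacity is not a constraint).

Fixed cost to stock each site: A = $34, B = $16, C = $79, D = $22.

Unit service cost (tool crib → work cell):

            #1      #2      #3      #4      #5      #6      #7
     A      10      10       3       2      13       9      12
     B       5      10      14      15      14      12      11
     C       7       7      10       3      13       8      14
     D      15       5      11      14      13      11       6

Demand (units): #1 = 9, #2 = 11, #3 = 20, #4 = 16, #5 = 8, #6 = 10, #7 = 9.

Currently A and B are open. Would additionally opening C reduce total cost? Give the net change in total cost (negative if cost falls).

No — net change +36 (cost rises by 36).

Current service cost with {A, B}: 540.
Adding C: each work cell re-picks its cheapest; new service cost 497, saving 43.
Extra fixed cost: 79. Net change = 79 − 43 = 36.
(Totals: 590 → 626.)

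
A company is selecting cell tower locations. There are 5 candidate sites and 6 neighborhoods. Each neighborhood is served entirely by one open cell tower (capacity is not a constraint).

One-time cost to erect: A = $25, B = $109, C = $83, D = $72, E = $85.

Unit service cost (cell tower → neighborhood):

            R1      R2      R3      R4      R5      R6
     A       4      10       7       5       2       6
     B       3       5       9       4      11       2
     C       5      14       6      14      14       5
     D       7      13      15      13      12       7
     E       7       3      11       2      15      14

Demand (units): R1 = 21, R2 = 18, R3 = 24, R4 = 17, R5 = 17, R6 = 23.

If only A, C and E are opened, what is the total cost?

Total cost: 658

Each neighborhood is assigned to its cheapest site among the open ones.
{A, C, E}: R1→A 4·21=84, R2→E 3·18=54, R3→C 6·24=144, R4→E 2·17=34, R5→A 2·17=34, R6→C 5·23=115. Service 465; fixed 193; total 658.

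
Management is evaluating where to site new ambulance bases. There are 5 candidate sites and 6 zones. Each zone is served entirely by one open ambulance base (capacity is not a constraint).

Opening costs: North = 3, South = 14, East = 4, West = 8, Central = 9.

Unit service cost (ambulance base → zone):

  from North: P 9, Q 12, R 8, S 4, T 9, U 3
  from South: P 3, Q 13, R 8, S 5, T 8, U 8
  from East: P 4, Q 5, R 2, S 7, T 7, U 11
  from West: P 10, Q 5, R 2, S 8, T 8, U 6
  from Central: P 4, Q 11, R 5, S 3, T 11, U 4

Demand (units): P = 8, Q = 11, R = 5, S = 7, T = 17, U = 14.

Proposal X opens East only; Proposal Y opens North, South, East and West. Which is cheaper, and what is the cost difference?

Proposal X: {East}: P→East 4·8=32, Q→East 5·11=55, R→East 2·5=10, S→East 7·7=49, T→East 7·17=119, U→East 11·14=154. Service 419; fixed 4; total 423.
Proposal Y: {North, South, East, West}: P→South 3·8=24, Q→East 5·11=55, R→East 2·5=10, S→North 4·7=28, T→East 7·17=119, U→North 3·14=42. Service 278; fixed 29; total 307.
Difference: |423 − 307| = 116.

Proposal Y is cheaper by 116.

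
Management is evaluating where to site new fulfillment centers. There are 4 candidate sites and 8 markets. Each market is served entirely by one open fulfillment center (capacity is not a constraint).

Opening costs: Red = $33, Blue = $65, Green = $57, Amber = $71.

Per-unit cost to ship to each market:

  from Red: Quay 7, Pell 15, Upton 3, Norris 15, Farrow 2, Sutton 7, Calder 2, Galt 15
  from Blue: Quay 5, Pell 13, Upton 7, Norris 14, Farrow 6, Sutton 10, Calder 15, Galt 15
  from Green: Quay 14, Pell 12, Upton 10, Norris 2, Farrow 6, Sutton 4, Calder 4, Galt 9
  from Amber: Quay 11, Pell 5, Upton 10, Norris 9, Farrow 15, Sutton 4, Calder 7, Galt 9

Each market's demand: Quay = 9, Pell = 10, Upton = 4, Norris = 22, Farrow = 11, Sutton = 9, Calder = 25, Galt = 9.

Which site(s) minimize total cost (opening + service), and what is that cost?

For any fixed open set, each market goes to its cheapest open site; total = fixed + service.
{Red, Green}: Quay→Red 7·9=63, Pell→Green 12·10=120, Upton→Red 3·4=12, Norris→Green 2·22=44, Farrow→Red 2·11=22, Sutton→Green 4·9=36, Calder→Red 2·25=50, Galt→Green 9·9=81. Service 428; fixed 90; total 518.
{Red, Green, Amber}: Quay→Red 7·9=63, Pell→Amber 5·10=50, Upton→Red 3·4=12, Norris→Green 2·22=44, Farrow→Red 2·11=22, Sutton→Green 4·9=36, Calder→Red 2·25=50, Galt→Green 9·9=81. Service 358; fixed 161; total 519.
{Red, Blue, Green}: service 410 + fixed 155 = 565
{Red, Blue, Green, Amber}: Quay→Blue 5·9=45, Pell→Amber 5·10=50, Upton→Red 3·4=12, Norris→Green 2·22=44, Farrow→Red 2·11=22, Sutton→Green 4·9=36, Calder→Red 2·25=50, Galt→Green 9·9=81. Service 340; fixed 226; total 566.
No other subset beats 518.

Open Red and Green; minimum total cost 518.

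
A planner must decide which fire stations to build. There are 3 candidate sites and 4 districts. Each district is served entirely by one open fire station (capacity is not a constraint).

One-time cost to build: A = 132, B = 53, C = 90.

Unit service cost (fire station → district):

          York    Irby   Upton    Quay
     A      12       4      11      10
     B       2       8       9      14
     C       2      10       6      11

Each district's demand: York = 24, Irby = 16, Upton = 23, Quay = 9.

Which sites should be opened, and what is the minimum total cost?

For any fixed open set, each district goes to its cheapest open site; total = fixed + service.
{C}: York→C 2·24=48, Irby→C 10·16=160, Upton→C 6·23=138, Quay→C 11·9=99. Service 445; fixed 90; total 535.
{B, C}: York→B 2·24=48, Irby→B 8·16=128, Upton→C 6·23=138, Quay→C 11·9=99. Service 413; fixed 143; total 556.
{A, C}: service 340 + fixed 222 = 562
{A, B, C}: service 340 + fixed 275 = 615
No other subset beats 535.

Open C only; minimum total cost 535.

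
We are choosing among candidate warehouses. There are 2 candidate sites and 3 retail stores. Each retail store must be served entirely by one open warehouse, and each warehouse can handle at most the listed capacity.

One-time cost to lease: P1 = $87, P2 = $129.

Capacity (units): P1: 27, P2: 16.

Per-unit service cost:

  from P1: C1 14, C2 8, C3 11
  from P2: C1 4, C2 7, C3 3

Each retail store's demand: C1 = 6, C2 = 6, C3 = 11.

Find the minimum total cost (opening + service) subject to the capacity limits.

Open {P1}: C1→P1 14·6=84, C2→P1 8·6=48, C3→P1 11·11=121.
Loads: P1 carries 23/27. Service 253; fixed 87; total 340.
Next best feasible plan costs 381.

Minimum total cost: 340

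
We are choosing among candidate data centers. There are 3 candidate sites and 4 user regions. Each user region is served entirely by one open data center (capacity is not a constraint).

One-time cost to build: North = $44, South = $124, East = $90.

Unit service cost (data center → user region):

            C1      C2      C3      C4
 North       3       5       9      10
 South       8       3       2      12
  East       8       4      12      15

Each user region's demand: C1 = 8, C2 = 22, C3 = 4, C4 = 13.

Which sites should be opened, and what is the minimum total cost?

For any fixed open set, each user region goes to its cheapest open site; total = fixed + service.
{North}: C1→North 3·8=24, C2→North 5·22=110, C3→North 9·4=36, C4→North 10·13=130. Service 300; fixed 44; total 344.
{North, South}: C1→North 3·8=24, C2→South 3·22=66, C3→South 2·4=8, C4→North 10·13=130. Service 228; fixed 168; total 396.
{North, East}: service 278 + fixed 134 = 412
{North, South, East}: C1→North 3·8=24, C2→South 3·22=66, C3→South 2·4=8, C4→North 10·13=130. Service 228; fixed 258; total 486.
No other subset beats 344.

Open North only; minimum total cost 344.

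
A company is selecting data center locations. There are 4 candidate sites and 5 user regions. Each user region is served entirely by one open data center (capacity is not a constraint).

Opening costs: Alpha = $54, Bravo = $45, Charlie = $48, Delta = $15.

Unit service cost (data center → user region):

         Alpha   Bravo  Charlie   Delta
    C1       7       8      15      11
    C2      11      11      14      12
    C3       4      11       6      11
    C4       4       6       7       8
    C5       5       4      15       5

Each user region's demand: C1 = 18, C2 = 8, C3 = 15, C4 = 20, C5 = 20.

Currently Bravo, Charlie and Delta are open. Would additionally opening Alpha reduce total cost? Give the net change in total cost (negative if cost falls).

Yes — net change −34 (cost falls by 34).

Current service cost with {Bravo, Charlie, Delta}: 522.
Adding Alpha: each user region re-picks its cheapest; new service cost 434, saving 88.
Extra fixed cost: 54. Net change = 54 − 88 = -34.
(Totals: 630 → 596.)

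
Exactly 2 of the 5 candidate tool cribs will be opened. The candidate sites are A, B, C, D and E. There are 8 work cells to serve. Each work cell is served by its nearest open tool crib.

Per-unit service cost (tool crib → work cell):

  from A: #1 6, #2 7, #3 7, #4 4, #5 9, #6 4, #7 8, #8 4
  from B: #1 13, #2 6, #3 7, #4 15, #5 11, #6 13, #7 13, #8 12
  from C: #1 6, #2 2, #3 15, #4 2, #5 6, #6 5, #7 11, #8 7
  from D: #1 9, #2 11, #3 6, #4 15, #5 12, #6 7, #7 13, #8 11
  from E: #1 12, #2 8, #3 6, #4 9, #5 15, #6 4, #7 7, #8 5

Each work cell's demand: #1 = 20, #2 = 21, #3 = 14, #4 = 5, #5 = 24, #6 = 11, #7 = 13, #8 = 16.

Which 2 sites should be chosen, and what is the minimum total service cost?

With exactly 2 open, each work cell uses its cheapest among the chosen.
{C, E}: #1→C 6·20=120, #2→C 2·21=42, #3→E 6·14=84, #4→C 2·5=10, #5→C 6·24=144, #6→E 4·11=44, #7→E 7·13=91, #8→E 5·16=80. Service cost 615.
{A, C}: service cost 626
{C, D}: service cost 710
Among all 10 size-2 choices, {C, E} is lowest.

Choose C and E; total service cost 615.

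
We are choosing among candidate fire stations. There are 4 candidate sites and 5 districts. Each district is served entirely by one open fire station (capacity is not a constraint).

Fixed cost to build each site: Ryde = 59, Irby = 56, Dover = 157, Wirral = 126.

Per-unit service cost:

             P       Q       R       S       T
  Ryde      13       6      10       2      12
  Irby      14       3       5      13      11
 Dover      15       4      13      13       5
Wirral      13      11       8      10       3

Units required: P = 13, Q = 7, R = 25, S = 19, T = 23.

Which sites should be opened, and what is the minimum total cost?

Open Ryde, Irby and Wirral; minimum total cost 663.

For any fixed open set, each district goes to its cheapest open site; total = fixed + service.
{Ryde, Irby, Wirral}: P→Ryde 13·13=169, Q→Irby 3·7=21, R→Irby 5·25=125, S→Ryde 2·19=38, T→Wirral 3·23=69. Service 422; fixed 241; total 663.
{Ryde, Wirral}: P→Ryde 13·13=169, Q→Ryde 6·7=42, R→Wirral 8·25=200, S→Ryde 2·19=38, T→Wirral 3·23=69. Service 518; fixed 185; total 703.
{Ryde, Irby}: P→Ryde 13·13=169, Q→Irby 3·7=21, R→Irby 5·25=125, S→Ryde 2·19=38, T→Irby 11·23=253. Service 606; fixed 115; total 721.
{Ryde, Irby, Dover, Wirral}: P→Ryde 13·13=169, Q→Irby 3·7=21, R→Irby 5·25=125, S→Ryde 2·19=38, T→Wirral 3·23=69. Service 422; fixed 398; total 820.
No other subset beats 663.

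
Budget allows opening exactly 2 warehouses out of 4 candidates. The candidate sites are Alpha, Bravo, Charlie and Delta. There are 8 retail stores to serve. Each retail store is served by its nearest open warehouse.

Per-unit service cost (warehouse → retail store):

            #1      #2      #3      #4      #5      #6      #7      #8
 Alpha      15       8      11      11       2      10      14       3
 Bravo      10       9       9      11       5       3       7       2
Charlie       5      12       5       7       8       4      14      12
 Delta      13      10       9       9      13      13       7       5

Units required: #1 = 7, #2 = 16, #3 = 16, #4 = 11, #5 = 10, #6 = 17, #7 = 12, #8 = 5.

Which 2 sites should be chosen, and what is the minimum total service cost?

With exactly 2 open, each retail store uses its cheapest among the chosen.
{Bravo, Charlie}: #1→Charlie 5·7=35, #2→Bravo 9·16=144, #3→Charlie 5·16=80, #4→Charlie 7·11=77, #5→Bravo 5·10=50, #6→Bravo 3·17=51, #7→Bravo 7·12=84, #8→Bravo 2·5=10. Service cost 531.
{Alpha, Charlie}: service cost 591
{Charlie, Delta}: service cost 609
Among all 6 size-2 choices, {Bravo, Charlie} is lowest.

Choose Bravo and Charlie; total service cost 531.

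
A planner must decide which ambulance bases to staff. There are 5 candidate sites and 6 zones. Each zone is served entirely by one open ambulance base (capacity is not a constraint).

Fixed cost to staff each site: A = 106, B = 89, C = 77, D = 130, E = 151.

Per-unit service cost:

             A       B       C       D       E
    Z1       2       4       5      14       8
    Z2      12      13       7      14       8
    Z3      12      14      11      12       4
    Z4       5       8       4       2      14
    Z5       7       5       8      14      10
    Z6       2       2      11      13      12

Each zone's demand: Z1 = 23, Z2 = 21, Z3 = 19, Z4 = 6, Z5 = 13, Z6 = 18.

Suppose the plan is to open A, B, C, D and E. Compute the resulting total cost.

Each zone is assigned to its cheapest site among the open ones.
{A, B, C, D, E}: Z1→A 2·23=46, Z2→C 7·21=147, Z3→E 4·19=76, Z4→D 2·6=12, Z5→B 5·13=65, Z6→A 2·18=36. Service 382; fixed 553; total 935.

Total cost: 935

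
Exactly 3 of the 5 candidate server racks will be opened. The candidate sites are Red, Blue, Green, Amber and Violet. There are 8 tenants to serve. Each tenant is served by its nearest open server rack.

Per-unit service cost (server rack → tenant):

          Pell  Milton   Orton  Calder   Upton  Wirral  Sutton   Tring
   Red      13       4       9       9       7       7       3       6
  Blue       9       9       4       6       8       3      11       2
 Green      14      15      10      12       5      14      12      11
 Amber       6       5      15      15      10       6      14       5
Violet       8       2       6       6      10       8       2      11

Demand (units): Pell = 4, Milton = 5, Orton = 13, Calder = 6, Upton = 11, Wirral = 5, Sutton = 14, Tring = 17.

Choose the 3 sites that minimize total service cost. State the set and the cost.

Choose Blue, Green and Violet; total service cost 262.

With exactly 3 open, each tenant uses its cheapest among the chosen.
{Blue, Green, Violet}: Pell→Violet 8·4=32, Milton→Violet 2·5=10, Orton→Blue 4·13=52, Calder→Blue 6·6=36, Upton→Green 5·11=55, Wirral→Blue 3·5=15, Sutton→Violet 2·14=28, Tring→Blue 2·17=34. Service cost 262.
{Red, Blue, Violet}: service cost 284
{Blue, Amber, Violet}: service cost 287
Among all 10 size-3 choices, {Blue, Green, Violet} is lowest.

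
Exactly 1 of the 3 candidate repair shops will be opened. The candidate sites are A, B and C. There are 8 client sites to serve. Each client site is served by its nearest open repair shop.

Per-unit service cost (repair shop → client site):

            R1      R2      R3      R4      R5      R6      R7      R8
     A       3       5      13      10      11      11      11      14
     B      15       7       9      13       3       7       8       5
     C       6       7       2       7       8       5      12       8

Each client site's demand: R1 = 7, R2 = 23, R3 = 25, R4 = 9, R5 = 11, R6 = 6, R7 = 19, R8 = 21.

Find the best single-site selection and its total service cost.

Choose C only; total service cost 830.

With exactly 1 open, each client site uses its cheapest among the chosen.
{C}: R1→C 6·7=42, R2→C 7·23=161, R3→C 2·25=50, R4→C 7·9=63, R5→C 8·11=88, R6→C 5·6=30, R7→C 12·19=228, R8→C 8·21=168. Service cost 830.
{B}: service cost 940
{A}: service cost 1241
Among all 3 size-1 choices, {C} is lowest.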